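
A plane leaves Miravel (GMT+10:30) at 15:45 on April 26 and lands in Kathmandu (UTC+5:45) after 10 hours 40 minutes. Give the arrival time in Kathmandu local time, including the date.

Convert departure to UTC: 15:45 − 10:30 = 05:15 UTC on Apr 26.
Add 10 hours and 40 minutes travel time → 15:55 UTC.
Kathmandu is UTC+5:45, so local arrival = 15:55 + 5:45 = 21:40 on Apr 26.

21:40 on April 26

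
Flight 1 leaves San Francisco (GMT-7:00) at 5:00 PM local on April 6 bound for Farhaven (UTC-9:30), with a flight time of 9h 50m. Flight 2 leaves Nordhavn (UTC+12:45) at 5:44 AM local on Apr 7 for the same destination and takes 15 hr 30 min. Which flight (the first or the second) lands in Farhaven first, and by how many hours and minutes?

Flight 1 in UTC: 5:00 PM + 7:00 = 12:00 AM on Apr 7.
+9 hours and 50 minutes → arrive 9:50 AM UTC on Apr 7.
Flight 2 in UTC: 5:44 AM − 12:45 = 4:59 PM on Apr 6.
+15 hours 30 minutes → arrive 8:29 AM UTC on Apr 7.
Flight 2 lands earlier by 1 hour 21 minutes.

the second, by 1 hour 21 minutes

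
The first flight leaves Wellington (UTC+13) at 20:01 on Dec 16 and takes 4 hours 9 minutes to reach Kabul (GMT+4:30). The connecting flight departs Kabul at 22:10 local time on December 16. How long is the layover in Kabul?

6 hours 30 minutes

Convert departure to UTC: 20:01 − 13:00 = 07:01 UTC on Dec 16.
Add 4 hours and 9 minutes flight time → 11:10 UTC.
Kabul is UTC+4:30, so local arrival = 11:10 + 4:30 = 15:40 on Dec 16.
Layover = 22:10 − 15:40 = 6 hours 30 minutes.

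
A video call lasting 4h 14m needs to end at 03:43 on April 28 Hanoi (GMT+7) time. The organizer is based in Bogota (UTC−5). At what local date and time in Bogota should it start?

Target end time in UTC: 03:43 − 7:00 = 20:43 on Apr 27.
Subtract 4 hours and 14 minutes → start 16:29 UTC on Apr 27.
Bogota is UTC−5:00: 16:29 − 5:00 = 11:29 on Apr 27.

11:29 on April 27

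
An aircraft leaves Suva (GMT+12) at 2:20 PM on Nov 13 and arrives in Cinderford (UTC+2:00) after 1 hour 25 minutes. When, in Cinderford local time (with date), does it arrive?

5:45 AM on November 13

Convert departure to UTC: 2:20 PM − 12:00 = 2:20 AM UTC on Nov 13.
Add 1 hour 25 minutes travel time → 3:45 AM UTC.
Cinderford is UTC+2:00, so local arrival = 3:45 AM + 2:00 = 5:45 AM on Nov 13.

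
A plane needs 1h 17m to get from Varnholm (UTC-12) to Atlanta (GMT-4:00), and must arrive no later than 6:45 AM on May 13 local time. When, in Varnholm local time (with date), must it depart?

9:28 PM on May 12

Target arrival in UTC: 6:45 AM + 4:00 = 10:45 AM on May 13.
Subtract 1 hour 17 minutes → departure 9:28 AM UTC on May 13.
Varnholm is UTC−12:00: 9:28 AM − 12:00 = 9:28 PM on May 12.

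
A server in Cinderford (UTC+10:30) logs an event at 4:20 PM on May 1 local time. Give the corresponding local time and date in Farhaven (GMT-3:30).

2:20 AM on May 1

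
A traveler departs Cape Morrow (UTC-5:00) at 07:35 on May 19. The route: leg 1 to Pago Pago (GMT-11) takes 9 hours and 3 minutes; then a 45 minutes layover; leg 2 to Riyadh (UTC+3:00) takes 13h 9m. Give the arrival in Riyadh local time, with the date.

14:32 on May 20

Convert departure to UTC: 07:35 + 5:00 = 12:35 UTC on May 19.
Add 9 hours and 3 minutes leg 1 → 21:38 UTC.
Add 45 minutes layover in Pago Pago → 22:23 UTC.
Add 13 hours and 9 minutes leg 2 → 11:32 UTC (May 20).
Riyadh is UTC+3:00, so local arrival = 11:32 + 3:00 = 14:32 on May 20.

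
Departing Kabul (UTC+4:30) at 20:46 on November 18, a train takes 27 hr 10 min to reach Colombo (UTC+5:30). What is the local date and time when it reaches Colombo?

00:56 on Nov 20

Colombo is 1:00 ahead of Kabul.
After 27 hours 10 minutes it is 23:56 (Nov 19) in Kabul.
Shift by the zone difference: 23:56 + 1:00 = 00:56 on Nov 20 in Colombo.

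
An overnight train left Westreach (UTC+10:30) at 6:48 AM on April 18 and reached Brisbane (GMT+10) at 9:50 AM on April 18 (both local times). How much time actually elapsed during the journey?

Departure in UTC: 6:48 AM − 10:30 = 8:18 PM on Apr 17.
Arrival in UTC: 9:50 AM − 10:00 = 11:50 PM on Apr 17.
Elapsed = 11:50 PM − 8:18 PM = 3 hours 32 minutes.

3 hours 32 minutes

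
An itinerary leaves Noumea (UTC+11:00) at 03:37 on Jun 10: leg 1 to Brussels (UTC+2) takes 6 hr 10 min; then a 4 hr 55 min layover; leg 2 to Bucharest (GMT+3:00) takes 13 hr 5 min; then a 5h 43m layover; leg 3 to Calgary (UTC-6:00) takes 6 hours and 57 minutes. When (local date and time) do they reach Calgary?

Convert departure to UTC: 03:37 − 11:00 = 16:37 UTC on Jun 9.
Add 6 hours 10 minutes leg 1 → 22:47 UTC.
Add 4 hours 55 minutes layover in Brussels → 03:42 UTC (Jun 10).
Add 13 hours and 5 minutes leg 2 → 16:47 UTC.
Add 5 hours 43 minutes layover in Bucharest → 22:30 UTC.
Add 6 hours and 57 minutes leg 3 → 05:27 UTC (Jun 11).
Calgary is UTC−6:00, so local arrival = 05:27 − 6:00 = 23:27 on Jun 10.

23:27 on Jun 10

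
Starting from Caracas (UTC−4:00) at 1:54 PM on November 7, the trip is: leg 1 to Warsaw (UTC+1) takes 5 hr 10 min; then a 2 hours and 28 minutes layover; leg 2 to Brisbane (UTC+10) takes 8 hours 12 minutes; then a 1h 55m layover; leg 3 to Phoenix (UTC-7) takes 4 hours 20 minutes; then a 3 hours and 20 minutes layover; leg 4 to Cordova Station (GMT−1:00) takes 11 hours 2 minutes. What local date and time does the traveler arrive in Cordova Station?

Convert departure to UTC: 1:54 PM + 4:00 = 5:54 PM UTC on Nov 7.
Add 5 hours 10 minutes leg 1 → 11:04 PM UTC.
Add 2 hours 28 minutes layover in Warsaw → 1:32 AM UTC (Nov 8).
Add 8 hours 12 minutes leg 2 → 9:44 AM UTC.
Add 1 hour 55 minutes layover in Brisbane → 11:39 AM UTC.
Add 4 hours and 20 minutes leg 3 → 3:59 PM UTC.
Add 3 hours 20 minutes layover in Phoenix → 7:19 PM UTC.
Add 11 hours 2 minutes leg 4 → 6:21 AM UTC (Nov 9).
Cordova Station is UTC−1:00, so local arrival = 6:21 AM − 1:00 = 5:21 AM on Nov 9.

5:21 AM on November 9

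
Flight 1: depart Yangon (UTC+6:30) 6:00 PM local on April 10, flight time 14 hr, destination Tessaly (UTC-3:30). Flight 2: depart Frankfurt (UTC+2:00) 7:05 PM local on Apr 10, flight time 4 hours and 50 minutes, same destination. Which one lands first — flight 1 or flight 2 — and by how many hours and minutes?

Flight 1 in UTC: 6:00 PM − 6:30 = 11:30 AM on Apr 10.
+14 hours → arrive 1:30 AM UTC on Apr 11.
Flight 2 in UTC: 7:05 PM − 2:00 = 5:05 PM on Apr 10.
+4 hours and 50 minutes → arrive 9:55 PM UTC on Apr 10.
Flight 2 lands earlier by 3 hours 35 minutes.

the second, by 3 hours 35 minutes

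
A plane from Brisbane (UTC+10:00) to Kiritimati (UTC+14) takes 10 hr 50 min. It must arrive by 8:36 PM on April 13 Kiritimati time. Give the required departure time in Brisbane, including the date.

5:46 AM on April 13

Target arrival in UTC: 8:36 PM − 14:00 = 6:36 AM on Apr 13.
Subtract 10 hours 50 minutes → departure 7:46 PM UTC on Apr 12.
Brisbane is UTC+10:00: 7:46 PM + 10:00 = 5:46 AM on Apr 13.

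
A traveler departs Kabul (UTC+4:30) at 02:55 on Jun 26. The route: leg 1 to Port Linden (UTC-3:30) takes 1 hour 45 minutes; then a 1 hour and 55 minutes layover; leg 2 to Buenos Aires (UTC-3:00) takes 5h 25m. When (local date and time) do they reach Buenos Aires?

04:30 on Jun 26

Convert departure to UTC: 02:55 − 4:30 = 22:25 UTC on Jun 25.
Add 1 hour 45 minutes leg 1 → 00:10 UTC (Jun 26).
Add 1 hour and 55 minutes layover in Port Linden → 02:05 UTC.
Add 5 hours and 25 minutes leg 2 → 07:30 UTC.
Buenos Aires is UTC−3:00, so local arrival = 07:30 − 3:00 = 04:30 on Jun 26.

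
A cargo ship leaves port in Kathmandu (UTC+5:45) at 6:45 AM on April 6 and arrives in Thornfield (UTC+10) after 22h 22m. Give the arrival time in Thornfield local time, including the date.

Convert departure to UTC: 6:45 AM − 5:45 = 1:00 AM UTC on Apr 6.
Add 22 hours 22 minutes travel time → 11:22 PM UTC.
Thornfield is UTC+10:00, so local arrival = 11:22 PM + 10:00 = 9:22 AM on Apr 7.

9:22 AM on April 7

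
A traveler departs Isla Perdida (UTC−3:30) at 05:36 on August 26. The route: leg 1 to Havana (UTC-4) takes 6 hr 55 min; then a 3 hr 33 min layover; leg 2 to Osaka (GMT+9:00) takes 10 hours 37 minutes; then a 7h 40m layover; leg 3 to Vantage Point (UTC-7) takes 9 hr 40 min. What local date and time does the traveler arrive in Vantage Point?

Convert departure to UTC: 05:36 + 3:30 = 09:06 UTC on Aug 26.
Add 6 hours 55 minutes leg 1 → 16:01 UTC.
Add 3 hours 33 minutes layover in Havana → 19:34 UTC.
Add 10 hours 37 minutes leg 2 → 06:11 UTC (Aug 27).
Add 7 hours 40 minutes layover in Osaka → 13:51 UTC.
Add 9 hours 40 minutes leg 3 → 23:31 UTC.
Vantage Point is UTC−7:00, so local arrival = 23:31 − 7:00 = 16:31 on Aug 27.

16:31 on August 27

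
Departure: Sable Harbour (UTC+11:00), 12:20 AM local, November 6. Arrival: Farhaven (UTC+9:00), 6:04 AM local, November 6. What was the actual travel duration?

Departure in UTC: 12:20 AM − 11:00 = 1:20 PM on Nov 5.
Arrival in UTC: 6:04 AM − 9:00 = 9:04 PM on Nov 5.
Elapsed = 9:04 PM − 1:20 PM = 7 hours 44 minutes.

7 hours 44 minutes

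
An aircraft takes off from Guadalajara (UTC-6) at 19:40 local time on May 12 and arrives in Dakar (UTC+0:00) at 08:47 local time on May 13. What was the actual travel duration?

Dakar is 6:00 ahead of Guadalajara.
Clock-face elapsed time (ignoring zones) is 13 hours 7 minutes.
Actual elapsed = 13 hours 7 minutes − 6:00 = 7 hours 7 minutes.

7 hours 7 minutes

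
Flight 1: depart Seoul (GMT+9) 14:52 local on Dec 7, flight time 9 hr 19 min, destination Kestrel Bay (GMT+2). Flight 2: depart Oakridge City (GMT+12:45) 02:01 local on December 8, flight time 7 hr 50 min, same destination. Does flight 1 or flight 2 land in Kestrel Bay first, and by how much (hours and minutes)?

the first, by 5 hours 55 minutes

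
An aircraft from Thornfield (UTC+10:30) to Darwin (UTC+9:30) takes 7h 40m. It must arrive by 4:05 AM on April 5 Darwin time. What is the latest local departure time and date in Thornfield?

9:25 PM on April 4

Target arrival in UTC: 4:05 AM − 9:30 = 6:35 PM on Apr 4.
Subtract 7 hours 40 minutes → departure 10:55 AM UTC on Apr 4.
Thornfield is UTC+10:30: 10:55 AM + 10:30 = 9:25 PM on Apr 4.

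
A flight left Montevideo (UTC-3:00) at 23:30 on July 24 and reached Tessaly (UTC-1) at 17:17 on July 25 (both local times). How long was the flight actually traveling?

15 hours 47 minutes

Departure in UTC: 23:30 + 3:00 = 02:30 on Jul 25.
Arrival in UTC: 17:17 + 1:00 = 18:17 on Jul 25.
Elapsed = 18:17 − 02:30 = 15 hours 47 minutes.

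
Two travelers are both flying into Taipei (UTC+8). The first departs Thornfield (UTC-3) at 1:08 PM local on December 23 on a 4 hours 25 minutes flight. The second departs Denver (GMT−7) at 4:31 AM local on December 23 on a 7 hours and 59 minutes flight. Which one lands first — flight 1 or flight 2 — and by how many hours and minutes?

Flight 1 in UTC: 1:08 PM + 3:00 = 4:08 PM on Dec 23.
+4 hours and 25 minutes → arrive 8:33 PM UTC on Dec 23.
Flight 2 in UTC: 4:31 AM + 7:00 = 11:31 AM on Dec 23.
+7 hours 59 minutes → arrive 7:30 PM UTC on Dec 23.
Flight 2 lands earlier by 1 hour 3 minutes.

the second, by 1 hour 3 minutes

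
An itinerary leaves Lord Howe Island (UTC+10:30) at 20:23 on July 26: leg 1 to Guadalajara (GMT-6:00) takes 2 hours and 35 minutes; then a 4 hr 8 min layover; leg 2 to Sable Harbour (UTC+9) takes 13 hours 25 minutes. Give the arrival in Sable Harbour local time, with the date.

Convert departure to UTC: 20:23 − 10:30 = 09:53 UTC on Jul 26.
Add 2 hours 35 minutes leg 1 → 12:28 UTC.
Add 4 hours 8 minutes layover in Guadalajara → 16:36 UTC.
Add 13 hours and 25 minutes leg 2 → 06:01 UTC (Jul 27).
Sable Harbour is UTC+9:00, so local arrival = 06:01 + 9:00 = 15:01 on Jul 27.

15:01 on July 27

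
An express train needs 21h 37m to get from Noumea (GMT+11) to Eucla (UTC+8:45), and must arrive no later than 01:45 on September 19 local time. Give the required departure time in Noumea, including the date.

06:23 on September 18

Target arrival in UTC: 01:45 − 8:45 = 17:00 on Sep 18.
Subtract 21 hours 37 minutes → departure 19:23 UTC on Sep 17.
Noumea is UTC+11:00: 19:23 + 11:00 = 06:23 on Sep 18.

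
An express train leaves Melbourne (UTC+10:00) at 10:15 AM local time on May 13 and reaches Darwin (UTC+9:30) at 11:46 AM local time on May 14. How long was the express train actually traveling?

26 hours 1 minute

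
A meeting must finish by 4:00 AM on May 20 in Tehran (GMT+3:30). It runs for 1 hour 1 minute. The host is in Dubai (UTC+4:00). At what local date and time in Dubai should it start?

Target end time in UTC: 4:00 AM − 3:30 = 12:30 AM on May 20.
Subtract 1 hour 1 minute → start 11:29 PM UTC on May 19.
Dubai is UTC+4:00: 11:29 PM + 4:00 = 3:29 AM on May 20.

3:29 AM on May 20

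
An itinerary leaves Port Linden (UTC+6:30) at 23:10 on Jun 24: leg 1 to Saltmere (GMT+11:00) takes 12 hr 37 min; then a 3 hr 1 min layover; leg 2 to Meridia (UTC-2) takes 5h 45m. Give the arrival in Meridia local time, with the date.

12:03 on Jun 25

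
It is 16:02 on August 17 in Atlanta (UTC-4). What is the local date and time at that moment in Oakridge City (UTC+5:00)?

01:02 on Aug 18

In UTC: 16:02 + 4:00 = 20:02 on Aug 17.
Oakridge City is UTC+5:00: 20:02 + 5:00 = 01:02 on Aug 18.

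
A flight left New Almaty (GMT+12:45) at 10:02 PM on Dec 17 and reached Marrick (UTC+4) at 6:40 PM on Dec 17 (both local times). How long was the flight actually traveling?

5 hours 23 minutes

Marrick is 8:45 behind New Almaty.
Clock-face elapsed time (ignoring zones) is −3 hours 22 minutes.
Actual elapsed = −3 hours 22 minutes + 8:45 = 5 hours 23 minutes.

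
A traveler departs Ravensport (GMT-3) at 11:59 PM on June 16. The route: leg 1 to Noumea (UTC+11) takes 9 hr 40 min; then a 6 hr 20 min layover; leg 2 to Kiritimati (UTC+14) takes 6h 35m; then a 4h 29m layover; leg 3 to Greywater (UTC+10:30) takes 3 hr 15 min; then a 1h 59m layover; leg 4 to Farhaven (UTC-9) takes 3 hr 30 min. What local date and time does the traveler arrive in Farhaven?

5:47 AM on Jun 18

Convert departure to UTC: 11:59 PM + 3:00 = 2:59 AM UTC on Jun 17.
Add 9 hours 40 minutes leg 1 → 12:39 PM UTC.
Add 6 hours and 20 minutes layover in Noumea → 6:59 PM UTC.
Add 6 hours 35 minutes leg 2 → 1:34 AM UTC (Jun 18).
Add 4 hours and 29 minutes layover in Kiritimati → 6:03 AM UTC.
Add 3 hours 15 minutes leg 3 → 9:18 AM UTC.
Add 1 hour 59 minutes layover in Greywater → 11:17 AM UTC.
Add 3 hours and 30 minutes leg 4 → 2:47 PM UTC.
Farhaven is UTC−9:00, so local arrival = 2:47 PM − 9:00 = 5:47 AM on Jun 18.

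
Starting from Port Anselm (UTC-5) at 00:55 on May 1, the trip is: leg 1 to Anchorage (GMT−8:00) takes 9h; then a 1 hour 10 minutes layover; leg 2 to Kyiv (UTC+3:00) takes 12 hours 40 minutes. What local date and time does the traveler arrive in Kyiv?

07:45 on May 2

Convert departure to UTC: 00:55 + 5:00 = 05:55 UTC on May 1.
Add 9 hours leg 1 → 14:55 UTC.
Add 1 hour and 10 minutes layover in Anchorage → 16:05 UTC.
Add 12 hours and 40 minutes leg 2 → 04:45 UTC (May 2).
Kyiv is UTC+3:00, so local arrival = 04:45 + 3:00 = 07:45 on May 2.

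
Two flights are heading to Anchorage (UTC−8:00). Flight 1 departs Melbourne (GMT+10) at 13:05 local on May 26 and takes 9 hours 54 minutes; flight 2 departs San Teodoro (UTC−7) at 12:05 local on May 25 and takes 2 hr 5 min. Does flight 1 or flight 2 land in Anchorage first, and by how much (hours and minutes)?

Flight 1 in UTC: 13:05 − 10:00 = 03:05 on May 26.
+9 hours and 54 minutes → arrive 12:59 UTC on May 26.
Flight 2 in UTC: 12:05 + 7:00 = 19:05 on May 25.
+2 hours 5 minutes → arrive 21:10 UTC on May 25.
Flight 2 lands earlier by 15 hours 49 minutes.

the second, by 15 hours 49 minutes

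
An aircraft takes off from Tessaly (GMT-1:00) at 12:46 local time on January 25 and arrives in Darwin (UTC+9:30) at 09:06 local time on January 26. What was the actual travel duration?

9 hours 50 minutes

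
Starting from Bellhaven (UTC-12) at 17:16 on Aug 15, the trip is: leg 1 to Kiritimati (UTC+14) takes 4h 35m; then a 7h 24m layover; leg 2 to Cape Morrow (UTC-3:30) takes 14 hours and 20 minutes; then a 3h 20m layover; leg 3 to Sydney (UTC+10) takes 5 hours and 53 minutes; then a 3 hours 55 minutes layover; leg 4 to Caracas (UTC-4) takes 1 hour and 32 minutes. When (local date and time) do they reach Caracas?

Convert departure to UTC: 17:16 + 12:00 = 05:16 UTC on Aug 16.
Add 4 hours 35 minutes leg 1 → 09:51 UTC.
Add 7 hours 24 minutes layover in Kiritimati → 17:15 UTC.
Add 14 hours 20 minutes leg 2 → 07:35 UTC (Aug 17).
Add 3 hours 20 minutes layover in Cape Morrow → 10:55 UTC.
Add 5 hours and 53 minutes leg 3 → 16:48 UTC.
Add 3 hours 55 minutes layover in Sydney → 20:43 UTC.
Add 1 hour and 32 minutes leg 4 → 22:15 UTC.
Caracas is UTC−4:00, so local arrival = 22:15 − 4:00 = 18:15 on Aug 17.

18:15 on August 17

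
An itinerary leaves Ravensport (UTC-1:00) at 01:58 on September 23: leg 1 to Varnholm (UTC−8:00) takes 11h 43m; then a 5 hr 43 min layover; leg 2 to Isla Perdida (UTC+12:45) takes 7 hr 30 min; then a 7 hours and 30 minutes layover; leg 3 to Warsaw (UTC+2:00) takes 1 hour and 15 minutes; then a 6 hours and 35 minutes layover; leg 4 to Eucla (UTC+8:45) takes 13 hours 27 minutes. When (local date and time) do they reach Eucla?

Convert departure to UTC: 01:58 + 1:00 = 02:58 UTC on Sep 23.
Add 11 hours and 43 minutes leg 1 → 14:41 UTC.
Add 5 hours 43 minutes layover in Varnholm → 20:24 UTC.
Add 7 hours and 30 minutes leg 2 → 03:54 UTC (Sep 24).
Add 7 hours and 30 minutes layover in Isla Perdida → 11:24 UTC.
Add 1 hour and 15 minutes leg 3 → 12:39 UTC.
Add 6 hours 35 minutes layover in Warsaw → 19:14 UTC.
Add 13 hours and 27 minutes leg 4 → 08:41 UTC (Sep 25).
Eucla is UTC+8:45, so local arrival = 08:41 + 8:45 = 17:26 on Sep 25.

17:26 on September 25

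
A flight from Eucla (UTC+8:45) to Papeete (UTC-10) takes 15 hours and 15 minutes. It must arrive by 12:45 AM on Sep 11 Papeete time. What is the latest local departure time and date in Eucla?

Target arrival in UTC: 12:45 AM + 10:00 = 10:45 AM on Sep 11.
Subtract 15 hours and 15 minutes → departure 7:30 PM UTC on Sep 10.
Eucla is UTC+8:45: 7:30 PM + 8:45 = 4:15 AM on Sep 11.

4:15 AM on September 11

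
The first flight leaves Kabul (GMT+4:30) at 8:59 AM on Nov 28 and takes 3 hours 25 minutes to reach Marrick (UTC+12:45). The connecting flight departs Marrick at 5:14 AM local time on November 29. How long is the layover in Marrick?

8 hours 35 minutes

Convert departure to UTC: 8:59 AM − 4:30 = 4:29 AM UTC on Nov 28.
Add 3 hours and 25 minutes flight time → 7:54 AM UTC.
Marrick is UTC+12:45, so local arrival = 7:54 AM + 12:45 = 8:39 PM on Nov 28.
Layover = 5:14 AM − 8:39 PM (+1 day) = 8 hours 35 minutes.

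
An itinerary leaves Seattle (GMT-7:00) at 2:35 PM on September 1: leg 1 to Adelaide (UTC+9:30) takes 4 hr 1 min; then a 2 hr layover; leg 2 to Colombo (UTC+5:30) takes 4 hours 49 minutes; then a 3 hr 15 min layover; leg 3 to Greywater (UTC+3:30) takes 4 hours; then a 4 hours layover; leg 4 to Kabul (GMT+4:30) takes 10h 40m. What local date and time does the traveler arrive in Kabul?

10:50 AM on Sep 3

Convert departure to UTC: 2:35 PM + 7:00 = 9:35 PM UTC on Sep 1.
Add 4 hours and 1 minute leg 1 → 1:36 AM UTC (Sep 2).
Add 2 hours layover in Adelaide → 3:36 AM UTC.
Add 4 hours and 49 minutes leg 2 → 8:25 AM UTC.
Add 3 hours 15 minutes layover in Colombo → 11:40 AM UTC.
Add 4 hours leg 3 → 3:40 PM UTC.
Add 4 hours layover in Greywater → 7:40 PM UTC.
Add 10 hours 40 minutes leg 4 → 6:20 AM UTC (Sep 3).
Kabul is UTC+4:30, so local arrival = 6:20 AM + 4:30 = 10:50 AM on Sep 3.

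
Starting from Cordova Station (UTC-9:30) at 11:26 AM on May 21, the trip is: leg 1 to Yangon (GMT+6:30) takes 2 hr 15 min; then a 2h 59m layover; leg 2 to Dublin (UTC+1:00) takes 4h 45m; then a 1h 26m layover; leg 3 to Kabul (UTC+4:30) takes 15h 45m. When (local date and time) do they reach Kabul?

Convert departure to UTC: 11:26 AM + 9:30 = 8:56 PM UTC on May 21.
Add 2 hours and 15 minutes leg 1 → 11:11 PM UTC.
Add 2 hours 59 minutes layover in Yangon → 2:10 AM UTC (May 22).
Add 4 hours and 45 minutes leg 2 → 6:55 AM UTC.
Add 1 hour and 26 minutes layover in Dublin → 8:21 AM UTC.
Add 15 hours and 45 minutes leg 3 → 12:06 AM UTC (May 23).
Kabul is UTC+4:30, so local arrival = 12:06 AM + 4:30 = 4:36 AM on May 23.

4:36 AM on May 23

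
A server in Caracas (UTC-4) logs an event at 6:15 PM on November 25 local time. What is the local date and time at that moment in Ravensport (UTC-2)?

8:15 PM on Nov 25

In UTC: 6:15 PM + 4:00 = 10:15 PM on Nov 25.
Ravensport is UTC−2:00: 10:15 PM − 2:00 = 8:15 PM on Nov 25.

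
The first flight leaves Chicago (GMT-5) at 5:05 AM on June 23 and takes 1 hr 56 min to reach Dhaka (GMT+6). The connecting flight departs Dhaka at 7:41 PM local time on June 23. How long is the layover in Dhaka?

1 hour 40 minutes

Convert departure to UTC: 5:05 AM + 5:00 = 10:05 AM UTC on Jun 23.
Add 1 hour 56 minutes flight time → 12:01 PM UTC.
Dhaka is UTC+6:00, so local arrival = 12:01 PM + 6:00 = 6:01 PM on Jun 23.
Layover = 7:41 PM − 6:01 PM = 1 hour 40 minutes.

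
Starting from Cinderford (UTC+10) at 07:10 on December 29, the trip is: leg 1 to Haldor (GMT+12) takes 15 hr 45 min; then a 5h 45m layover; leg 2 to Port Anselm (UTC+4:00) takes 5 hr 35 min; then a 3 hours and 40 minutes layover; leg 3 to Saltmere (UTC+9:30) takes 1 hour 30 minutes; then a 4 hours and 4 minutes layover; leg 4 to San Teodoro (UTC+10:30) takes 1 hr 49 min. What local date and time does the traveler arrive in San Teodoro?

Convert departure to UTC: 07:10 − 10:00 = 21:10 UTC on Dec 28.
Add 15 hours and 45 minutes leg 1 → 12:55 UTC (Dec 29).
Add 5 hours 45 minutes layover in Haldor → 18:40 UTC.
Add 5 hours 35 minutes leg 2 → 00:15 UTC (Dec 30).
Add 3 hours and 40 minutes layover in Port Anselm → 03:55 UTC.
Add 1 hour and 30 minutes leg 3 → 05:25 UTC.
Add 4 hours and 4 minutes layover in Saltmere → 09:29 UTC.
Add 1 hour and 49 minutes leg 4 → 11:18 UTC.
San Teodoro is UTC+10:30, so local arrival = 11:18 + 10:30 = 21:48 on Dec 30.

21:48 on December 30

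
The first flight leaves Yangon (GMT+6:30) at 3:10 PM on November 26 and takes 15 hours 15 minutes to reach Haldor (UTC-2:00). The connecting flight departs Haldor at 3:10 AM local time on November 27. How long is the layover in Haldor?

Convert departure to UTC: 3:10 PM − 6:30 = 8:40 AM UTC on Nov 26.
Add 15 hours 15 minutes flight time → 11:55 PM UTC.
Haldor is UTC−2:00, so local arrival = 11:55 PM − 2:00 = 9:55 PM on Nov 26.
Layover = 3:10 AM − 9:55 PM (+1 day) = 5 hours 15 minutes.

5 hours 15 minutes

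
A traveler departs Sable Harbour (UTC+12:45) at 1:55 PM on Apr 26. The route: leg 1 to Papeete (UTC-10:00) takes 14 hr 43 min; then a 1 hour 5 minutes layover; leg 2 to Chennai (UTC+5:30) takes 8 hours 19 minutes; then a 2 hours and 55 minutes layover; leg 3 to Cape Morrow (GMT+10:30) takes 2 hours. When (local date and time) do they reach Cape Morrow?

4:42 PM on April 27

Convert departure to UTC: 1:55 PM − 12:45 = 1:10 AM UTC on Apr 26.
Add 14 hours 43 minutes leg 1 → 3:53 PM UTC.
Add 1 hour 5 minutes layover in Papeete → 4:58 PM UTC.
Add 8 hours 19 minutes leg 2 → 1:17 AM UTC (Apr 27).
Add 2 hours 55 minutes layover in Chennai → 4:12 AM UTC.
Add 2 hours leg 3 → 6:12 AM UTC.
Cape Morrow is UTC+10:30, so local arrival = 6:12 AM + 10:30 = 4:42 PM on Apr 27.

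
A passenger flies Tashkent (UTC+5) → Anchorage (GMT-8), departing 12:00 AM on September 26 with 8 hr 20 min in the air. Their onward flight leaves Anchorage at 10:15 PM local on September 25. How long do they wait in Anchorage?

2 hours 55 minutes

Convert departure to UTC: 12:00 AM − 5:00 = 7:00 PM UTC on Sep 25.
Add 8 hours and 20 minutes flight time → 3:20 AM UTC (Sep 26).
Anchorage is UTC−8:00, so local arrival = 3:20 AM − 8:00 = 7:20 PM on Sep 25.
Layover = 10:15 PM − 7:20 PM = 2 hours 55 minutes.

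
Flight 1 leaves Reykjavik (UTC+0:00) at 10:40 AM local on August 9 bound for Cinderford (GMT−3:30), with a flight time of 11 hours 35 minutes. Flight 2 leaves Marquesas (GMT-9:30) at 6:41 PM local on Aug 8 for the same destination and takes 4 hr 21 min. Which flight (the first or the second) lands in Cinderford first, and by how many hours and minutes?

Flight 1 departs at 10:40 AM UTC (Aug 9).
+11 hours 35 minutes → arrive 10:15 PM UTC on Aug 9.
Flight 2 in UTC: 6:41 PM + 9:30 = 4:11 AM on Aug 9.
+4 hours 21 minutes → arrive 8:32 AM UTC on Aug 9.
Flight 2 lands earlier by 13 hours 43 minutes.

the second, by 13 hours 43 minutes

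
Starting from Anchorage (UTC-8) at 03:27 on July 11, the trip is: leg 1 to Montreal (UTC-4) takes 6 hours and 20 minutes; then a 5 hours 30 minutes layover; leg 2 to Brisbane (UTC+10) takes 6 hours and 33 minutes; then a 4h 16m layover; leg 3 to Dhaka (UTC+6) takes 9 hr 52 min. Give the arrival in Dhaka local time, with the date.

Convert departure to UTC: 03:27 + 8:00 = 11:27 UTC on Jul 11.
Add 6 hours 20 minutes leg 1 → 17:47 UTC.
Add 5 hours and 30 minutes layover in Montreal → 23:17 UTC.
Add 6 hours and 33 minutes leg 2 → 05:50 UTC (Jul 12).
Add 4 hours 16 minutes layover in Brisbane → 10:06 UTC.
Add 9 hours 52 minutes leg 3 → 19:58 UTC.
Dhaka is UTC+6:00, so local arrival = 19:58 + 6:00 = 01:58 on Jul 13.

01:58 on July 13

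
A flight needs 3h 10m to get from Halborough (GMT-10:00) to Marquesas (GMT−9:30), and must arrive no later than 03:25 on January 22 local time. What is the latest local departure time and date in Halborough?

Target arrival in UTC: 03:25 + 9:30 = 12:55 on Jan 22.
Subtract 3 hours and 10 minutes → departure 09:45 UTC on Jan 22.
Halborough is UTC−10:00: 09:45 − 10:00 = 23:45 on Jan 21.

23:45 on Jan 21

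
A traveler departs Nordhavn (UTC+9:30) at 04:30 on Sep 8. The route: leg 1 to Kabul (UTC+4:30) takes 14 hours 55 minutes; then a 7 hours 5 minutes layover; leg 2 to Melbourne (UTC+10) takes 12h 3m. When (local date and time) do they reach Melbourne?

Convert departure to UTC: 04:30 − 9:30 = 19:00 UTC on Sep 7.
Add 14 hours and 55 minutes leg 1 → 09:55 UTC (Sep 8).
Add 7 hours 5 minutes layover in Kabul → 17:00 UTC.
Add 12 hours 3 minutes leg 2 → 05:03 UTC (Sep 9).
Melbourne is UTC+10:00, so local arrival = 05:03 + 10:00 = 15:03 on Sep 9.

15:03 on Sep 9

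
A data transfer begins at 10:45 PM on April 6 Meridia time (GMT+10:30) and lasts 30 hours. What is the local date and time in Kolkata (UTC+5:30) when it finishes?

11:45 PM on April 7

Convert start to UTC: 10:45 PM − 10:30 = 12:15 PM UTC on Apr 6.
Add 30 hours duration → 6:15 PM UTC (Apr 7).
Kolkata is UTC+5:30, so local end time = 6:15 PM + 5:30 = 11:45 PM on Apr 7.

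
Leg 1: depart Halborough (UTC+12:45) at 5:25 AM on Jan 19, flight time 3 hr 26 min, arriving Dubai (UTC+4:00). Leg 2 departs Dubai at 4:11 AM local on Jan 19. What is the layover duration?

4 hours 5 minutes

Convert departure to UTC: 5:25 AM − 12:45 = 4:40 PM UTC on Jan 18.
Add 3 hours 26 minutes flight time → 8:06 PM UTC.
Dubai is UTC+4:00, so local arrival = 8:06 PM + 4:00 = 12:06 AM on Jan 19.
Layover = 4:11 AM − 12:06 AM = 4 hours 5 minutes.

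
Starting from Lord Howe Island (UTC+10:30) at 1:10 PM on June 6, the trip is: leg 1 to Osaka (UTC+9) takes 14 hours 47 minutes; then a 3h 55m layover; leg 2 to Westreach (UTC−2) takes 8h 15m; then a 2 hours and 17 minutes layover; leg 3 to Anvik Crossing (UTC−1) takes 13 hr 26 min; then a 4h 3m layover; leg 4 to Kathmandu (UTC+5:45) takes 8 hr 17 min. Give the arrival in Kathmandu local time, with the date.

Convert departure to UTC: 1:10 PM − 10:30 = 2:40 AM UTC on Jun 6.
Add 14 hours 47 minutes leg 1 → 5:27 PM UTC.
Add 3 hours 55 minutes layover in Osaka → 9:22 PM UTC.
Add 8 hours 15 minutes leg 2 → 5:37 AM UTC (Jun 7).
Add 2 hours 17 minutes layover in Westreach → 7:54 AM UTC.
Add 13 hours 26 minutes leg 3 → 9:20 PM UTC.
Add 4 hours and 3 minutes layover in Anvik Crossing → 1:23 AM UTC (Jun 8).
Add 8 hours and 17 minutes leg 4 → 9:40 AM UTC.
Kathmandu is UTC+5:45, so local arrival = 9:40 AM + 5:45 = 3:25 PM on Jun 8.

3:25 PM on June 8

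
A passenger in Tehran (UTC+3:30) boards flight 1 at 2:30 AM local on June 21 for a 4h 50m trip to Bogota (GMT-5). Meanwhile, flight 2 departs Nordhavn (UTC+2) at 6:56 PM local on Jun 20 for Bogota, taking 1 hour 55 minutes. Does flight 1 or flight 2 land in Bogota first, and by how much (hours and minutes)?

the second, by 8 hours 59 minutes

Flight 1 in UTC: 2:30 AM − 3:30 = 11:00 PM on Jun 20.
+4 hours and 50 minutes → arrive 3:50 AM UTC on Jun 21.
Flight 2 in UTC: 6:56 PM − 2:00 = 4:56 PM on Jun 20.
+1 hour 55 minutes → arrive 6:51 PM UTC on Jun 20.
Flight 2 lands earlier by 8 hours 59 minutes.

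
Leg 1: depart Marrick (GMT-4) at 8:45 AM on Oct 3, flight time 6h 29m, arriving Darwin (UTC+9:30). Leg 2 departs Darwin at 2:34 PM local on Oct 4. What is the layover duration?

9 hours 50 minutes

Convert departure to UTC: 8:45 AM + 4:00 = 12:45 PM UTC on Oct 3.
Add 6 hours and 29 minutes flight time → 7:14 PM UTC.
Darwin is UTC+9:30, so local arrival = 7:14 PM + 9:30 = 4:44 AM on Oct 4.
Layover = 2:34 PM − 4:44 AM = 9 hours 50 minutes.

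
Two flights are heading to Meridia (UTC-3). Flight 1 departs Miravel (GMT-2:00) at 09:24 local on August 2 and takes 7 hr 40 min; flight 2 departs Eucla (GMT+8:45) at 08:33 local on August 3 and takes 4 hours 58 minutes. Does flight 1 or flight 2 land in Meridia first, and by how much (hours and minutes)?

Flight 1 in UTC: 09:24 + 2:00 = 11:24 on Aug 2.
+7 hours and 40 minutes → arrive 19:04 UTC on Aug 2.
Flight 2 in UTC: 08:33 − 8:45 = 23:48 on Aug 2.
+4 hours and 58 minutes → arrive 04:46 UTC on Aug 3.
Flight 1 lands earlier by 9 hours 42 minutes.

the first, by 9 hours 42 minutes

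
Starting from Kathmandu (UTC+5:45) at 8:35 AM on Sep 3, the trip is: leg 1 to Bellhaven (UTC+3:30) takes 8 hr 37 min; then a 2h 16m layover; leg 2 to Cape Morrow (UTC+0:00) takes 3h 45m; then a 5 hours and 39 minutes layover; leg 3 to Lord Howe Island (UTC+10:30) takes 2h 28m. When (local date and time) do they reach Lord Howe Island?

Convert departure to UTC: 8:35 AM − 5:45 = 2:50 AM UTC on Sep 3.
Add 8 hours and 37 minutes leg 1 → 11:27 AM UTC.
Add 2 hours 16 minutes layover in Bellhaven → 1:43 PM UTC.
Add 3 hours and 45 minutes leg 2 → 5:28 PM UTC.
Add 5 hours and 39 minutes layover in Cape Morrow → 11:07 PM UTC.
Add 2 hours and 28 minutes leg 3 → 1:35 AM UTC (Sep 4).
Lord Howe Island is UTC+10:30, so local arrival = 1:35 AM + 10:30 = 12:05 PM on Sep 4.

12:05 PM on September 4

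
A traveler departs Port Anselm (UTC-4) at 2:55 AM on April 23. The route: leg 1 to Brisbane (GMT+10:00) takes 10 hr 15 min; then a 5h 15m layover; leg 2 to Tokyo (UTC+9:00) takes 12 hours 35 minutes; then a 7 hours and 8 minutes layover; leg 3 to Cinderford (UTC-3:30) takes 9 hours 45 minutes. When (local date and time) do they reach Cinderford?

Convert departure to UTC: 2:55 AM + 4:00 = 6:55 AM UTC on Apr 23.
Add 10 hours 15 minutes leg 1 → 5:10 PM UTC.
Add 5 hours 15 minutes layover in Brisbane → 10:25 PM UTC.
Add 12 hours 35 minutes leg 2 → 11:00 AM UTC (Apr 24).
Add 7 hours and 8 minutes layover in Tokyo → 6:08 PM UTC.
Add 9 hours 45 minutes leg 3 → 3:53 AM UTC (Apr 25).
Cinderford is UTC−3:30, so local arrival = 3:53 AM − 3:30 = 12:23 AM on Apr 25.

12:23 AM on April 25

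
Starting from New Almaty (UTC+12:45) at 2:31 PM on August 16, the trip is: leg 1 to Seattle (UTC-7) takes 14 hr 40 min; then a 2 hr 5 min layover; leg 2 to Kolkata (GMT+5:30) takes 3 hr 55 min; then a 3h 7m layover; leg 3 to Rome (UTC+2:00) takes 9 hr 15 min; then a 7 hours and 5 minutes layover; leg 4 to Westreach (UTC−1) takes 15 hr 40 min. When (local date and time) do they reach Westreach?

Convert departure to UTC: 2:31 PM − 12:45 = 1:46 AM UTC on Aug 16.
Add 14 hours 40 minutes leg 1 → 4:26 PM UTC.
Add 2 hours and 5 minutes layover in Seattle → 6:31 PM UTC.
Add 3 hours and 55 minutes leg 2 → 10:26 PM UTC.
Add 3 hours 7 minutes layover in Kolkata → 1:33 AM UTC (Aug 17).
Add 9 hours and 15 minutes leg 3 → 10:48 AM UTC.
Add 7 hours and 5 minutes layover in Rome → 5:53 PM UTC.
Add 15 hours 40 minutes leg 4 → 9:33 AM UTC (Aug 18).
Westreach is UTC−1:00, so local arrival = 9:33 AM − 1:00 = 8:33 AM on Aug 18.

8:33 AM on August 18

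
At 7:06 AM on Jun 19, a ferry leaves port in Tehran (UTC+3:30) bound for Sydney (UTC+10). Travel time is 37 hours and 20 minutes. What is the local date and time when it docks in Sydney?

2:56 AM on June 21

Sydney is 6:30 ahead of Tehran.
After 37 hours 20 minutes it is 8:26 PM (Jun 20) in Tehran.
Shift by the zone difference: 8:26 PM + 6:30 = 2:56 AM on Jun 21 in Sydney.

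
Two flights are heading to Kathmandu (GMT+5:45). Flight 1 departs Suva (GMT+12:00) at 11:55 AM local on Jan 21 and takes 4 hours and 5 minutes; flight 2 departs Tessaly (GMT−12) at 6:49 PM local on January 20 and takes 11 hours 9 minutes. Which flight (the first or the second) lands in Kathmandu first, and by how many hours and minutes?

the first, by 13 hours 58 minutes

Flight 1 in UTC: 11:55 AM − 12:00 = 11:55 PM on Jan 20.
+4 hours and 5 minutes → arrive 4:00 AM UTC on Jan 21.
Flight 2 in UTC: 6:49 PM + 12:00 = 6:49 AM on Jan 21.
+11 hours and 9 minutes → arrive 5:58 PM UTC on Jan 21.
Flight 1 lands earlier by 13 hours 58 minutes.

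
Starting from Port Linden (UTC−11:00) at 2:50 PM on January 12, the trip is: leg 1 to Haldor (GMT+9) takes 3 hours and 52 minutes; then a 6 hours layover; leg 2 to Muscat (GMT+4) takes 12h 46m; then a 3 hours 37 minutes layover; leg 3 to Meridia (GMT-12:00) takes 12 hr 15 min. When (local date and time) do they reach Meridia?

Convert departure to UTC: 2:50 PM + 11:00 = 1:50 AM UTC on Jan 13.
Add 3 hours and 52 minutes leg 1 → 5:42 AM UTC.
Add 6 hours layover in Haldor → 11:42 AM UTC.
Add 12 hours 46 minutes leg 2 → 12:28 AM UTC (Jan 14).
Add 3 hours 37 minutes layover in Muscat → 4:05 AM UTC.
Add 12 hours and 15 minutes leg 3 → 4:20 PM UTC.
Meridia is UTC−12:00, so local arrival = 4:20 PM − 12:00 = 4:20 AM on Jan 14.

4:20 AM on January 14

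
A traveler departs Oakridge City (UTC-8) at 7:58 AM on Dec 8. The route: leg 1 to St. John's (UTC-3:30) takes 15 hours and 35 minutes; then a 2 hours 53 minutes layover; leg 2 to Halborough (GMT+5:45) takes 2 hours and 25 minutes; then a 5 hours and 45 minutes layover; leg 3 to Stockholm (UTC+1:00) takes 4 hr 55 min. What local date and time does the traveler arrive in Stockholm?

12:31 AM on December 10

Convert departure to UTC: 7:58 AM + 8:00 = 3:58 PM UTC on Dec 8.
Add 15 hours 35 minutes leg 1 → 7:33 AM UTC (Dec 9).
Add 2 hours 53 minutes layover in St. John's → 10:26 AM UTC.
Add 2 hours and 25 minutes leg 2 → 12:51 PM UTC.
Add 5 hours and 45 minutes layover in Halborough → 6:36 PM UTC.
Add 4 hours and 55 minutes leg 3 → 11:31 PM UTC.
Stockholm is UTC+1:00, so local arrival = 11:31 PM + 1:00 = 12:31 AM on Dec 10.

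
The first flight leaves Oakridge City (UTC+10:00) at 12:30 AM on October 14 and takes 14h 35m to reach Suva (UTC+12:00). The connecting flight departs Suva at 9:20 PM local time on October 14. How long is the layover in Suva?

Convert departure to UTC: 12:30 AM − 10:00 = 2:30 PM UTC on Oct 13.
Add 14 hours 35 minutes flight time → 5:05 AM UTC (Oct 14).
Suva is UTC+12:00, so local arrival = 5:05 AM + 12:00 = 5:05 PM on Oct 14.
Layover = 9:20 PM − 5:05 PM = 4 hours 15 minutes.

4 hours 15 minutes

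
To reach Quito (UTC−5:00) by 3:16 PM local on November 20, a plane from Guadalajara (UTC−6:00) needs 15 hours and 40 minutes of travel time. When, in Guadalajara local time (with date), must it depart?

10:36 PM on November 19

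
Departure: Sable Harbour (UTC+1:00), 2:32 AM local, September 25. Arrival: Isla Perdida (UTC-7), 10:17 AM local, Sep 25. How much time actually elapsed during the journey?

Departure in UTC: 2:32 AM − 1:00 = 1:32 AM on Sep 25.
Arrival in UTC: 10:17 AM + 7:00 = 5:17 PM on Sep 25.
Elapsed = 5:17 PM − 1:32 AM = 15 hours 45 minutes.

15 hours 45 minutes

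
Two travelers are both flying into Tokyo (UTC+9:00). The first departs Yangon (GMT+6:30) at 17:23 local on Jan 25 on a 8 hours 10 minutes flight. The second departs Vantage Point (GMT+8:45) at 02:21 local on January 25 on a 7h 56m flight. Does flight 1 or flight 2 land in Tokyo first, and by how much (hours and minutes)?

the second, by 17 hours 31 minutes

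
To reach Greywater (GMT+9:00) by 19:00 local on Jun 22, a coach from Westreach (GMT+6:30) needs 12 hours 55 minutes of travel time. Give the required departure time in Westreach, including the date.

03:35 on Jun 22

Target arrival in UTC: 19:00 − 9:00 = 10:00 on Jun 22.
Subtract 12 hours and 55 minutes → departure 21:05 UTC on Jun 21.
Westreach is UTC+6:30: 21:05 + 6:30 = 03:35 on Jun 22.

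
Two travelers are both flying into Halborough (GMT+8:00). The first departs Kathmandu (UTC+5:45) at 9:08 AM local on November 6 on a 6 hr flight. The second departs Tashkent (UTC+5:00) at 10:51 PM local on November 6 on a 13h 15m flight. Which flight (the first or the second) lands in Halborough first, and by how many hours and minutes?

the first, by 21 hours 43 minutes

Flight 1 in UTC: 9:08 AM − 5:45 = 3:23 AM on Nov 6.
+6 hours → arrive 9:23 AM UTC on Nov 6.
Flight 2 in UTC: 10:51 PM − 5:00 = 5:51 PM on Nov 6.
+13 hours 15 minutes → arrive 7:06 AM UTC on Nov 7.
Flight 1 lands earlier by 21 hours 43 minutes.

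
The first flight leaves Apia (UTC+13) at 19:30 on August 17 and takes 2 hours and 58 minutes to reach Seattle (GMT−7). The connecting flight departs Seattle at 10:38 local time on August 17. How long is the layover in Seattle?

Convert departure to UTC: 19:30 − 13:00 = 06:30 UTC on Aug 17.
Add 2 hours 58 minutes flight time → 09:28 UTC.
Seattle is UTC−7:00, so local arrival = 09:28 − 7:00 = 02:28 on Aug 17.
Layover = 10:38 − 02:28 = 8 hours 10 minutes.

8 hours 10 minutes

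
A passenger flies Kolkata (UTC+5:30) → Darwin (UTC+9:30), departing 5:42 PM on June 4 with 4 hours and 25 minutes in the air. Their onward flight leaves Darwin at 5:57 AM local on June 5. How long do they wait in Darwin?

3 hours 50 minutes

Convert departure to UTC: 5:42 PM − 5:30 = 12:12 PM UTC on Jun 4.
Add 4 hours and 25 minutes flight time → 4:37 PM UTC.
Darwin is UTC+9:30, so local arrival = 4:37 PM + 9:30 = 2:07 AM on Jun 5.
Layover = 5:57 AM − 2:07 AM = 3 hours 50 minutes.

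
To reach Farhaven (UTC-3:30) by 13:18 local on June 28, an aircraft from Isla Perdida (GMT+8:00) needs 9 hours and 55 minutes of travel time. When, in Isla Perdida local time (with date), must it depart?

14:53 on Jun 28

Target arrival in UTC: 13:18 + 3:30 = 16:48 on Jun 28.
Subtract 9 hours and 55 minutes → departure 06:53 UTC on Jun 28.
Isla Perdida is UTC+8:00: 06:53 + 8:00 = 14:53 on Jun 28.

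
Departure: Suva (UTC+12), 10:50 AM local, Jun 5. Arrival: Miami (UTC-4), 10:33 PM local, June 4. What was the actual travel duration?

Departure in UTC: 10:50 AM − 12:00 = 10:50 PM on Jun 4.
Arrival in UTC: 10:33 PM + 4:00 = 2:33 AM on Jun 5.
Elapsed = 2:33 AM − 10:50 PM (+1 day) = 3 hours 43 minutes.

3 hours 43 minutes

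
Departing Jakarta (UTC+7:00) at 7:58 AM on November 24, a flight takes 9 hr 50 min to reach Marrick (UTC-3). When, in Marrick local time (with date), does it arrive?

7:48 AM on Nov 24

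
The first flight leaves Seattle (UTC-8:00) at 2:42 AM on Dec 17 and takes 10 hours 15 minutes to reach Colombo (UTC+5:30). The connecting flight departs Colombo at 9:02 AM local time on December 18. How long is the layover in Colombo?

Convert departure to UTC: 2:42 AM + 8:00 = 10:42 AM UTC on Dec 17.
Add 10 hours and 15 minutes flight time → 8:57 PM UTC.
Colombo is UTC+5:30, so local arrival = 8:57 PM + 5:30 = 2:27 AM on Dec 18.
Layover = 9:02 AM − 2:27 AM = 6 hours 35 minutes.

6 hours 35 minutes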